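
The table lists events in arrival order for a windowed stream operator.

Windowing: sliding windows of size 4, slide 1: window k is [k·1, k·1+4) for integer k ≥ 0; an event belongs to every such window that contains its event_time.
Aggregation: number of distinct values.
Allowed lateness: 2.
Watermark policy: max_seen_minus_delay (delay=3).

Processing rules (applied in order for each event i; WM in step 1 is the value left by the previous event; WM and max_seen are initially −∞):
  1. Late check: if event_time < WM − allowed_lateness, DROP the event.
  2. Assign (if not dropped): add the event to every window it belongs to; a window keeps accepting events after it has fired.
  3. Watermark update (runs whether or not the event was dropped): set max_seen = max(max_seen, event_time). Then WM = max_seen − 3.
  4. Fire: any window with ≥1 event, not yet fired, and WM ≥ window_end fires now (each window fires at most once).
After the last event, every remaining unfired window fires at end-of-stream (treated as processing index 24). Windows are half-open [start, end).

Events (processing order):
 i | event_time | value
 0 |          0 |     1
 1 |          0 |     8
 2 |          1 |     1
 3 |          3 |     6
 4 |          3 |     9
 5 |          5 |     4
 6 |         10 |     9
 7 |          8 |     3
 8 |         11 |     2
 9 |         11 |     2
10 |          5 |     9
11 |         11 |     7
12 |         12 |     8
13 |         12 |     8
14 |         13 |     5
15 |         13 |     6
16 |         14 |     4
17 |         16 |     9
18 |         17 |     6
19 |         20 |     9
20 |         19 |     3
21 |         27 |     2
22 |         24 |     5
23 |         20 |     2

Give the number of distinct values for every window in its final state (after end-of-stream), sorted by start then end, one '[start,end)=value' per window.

[0,4)=4 [1,5)=3 [2,6)=3 [3,7)=3 [4,8)=1 [5,9)=2 [6,10)=1 [7,11)=2 [8,12)=4 [9,13)=4 [10,14)=6 [11,15)=6 [12,16)=4 [13,17)=4 [14,18)=3 [15,19)=2 [16,20)=3 [17,21)=3 [18,22)=2 [19,23)=2 [20,24)=1 [21,25)=1 [22,26)=1 [23,27)=1 [24,28)=2 [25,29)=1 [26,30)=1 [27,31)=1

i=0 t=0 v=1: → [0,4); WM=-3
i=1 t=0 v=8: → [0,4); WM=-3
i=2 t=1 v=1: → [1,5),[0,4); WM=-2
i=3 t=3 v=6: → [3,7),[2,6),[1,5),[0,4); WM=0
i=4 t=3 v=9: → [3,7),[2,6),[1,5),[0,4); WM=0
i=5 t=5 v=4: → [5,9),[4,8),[3,7),[2,6); WM=2
i=6 t=10 v=9: → [10,14),[9,13),[8,12),[7,11); WM=7; [0,4) fires=4 [1,5) fires=3 [2,6) fires=3 [3,7) fires=3
i=7 t=8 v=3: → [8,12),[7,11),[6,10),[5,9); WM=7
i=8 t=11 v=2: → [11,15),[10,14),[9,13),[8,12); WM=8; [4,8) fires=1
i=9 t=11 v=2: → [11,15),[10,14),[9,13),[8,12); WM=8
i=10 t=5 v=9: DROP (t<8-2); WM=8
i=11 t=11 v=7: → [11,15),[10,14),[9,13),[8,12); WM=8
i=12 t=12 v=8: → [12,16),[11,15),[10,14),[9,13); WM=9; [5,9) fires=2
i=13 t=12 v=8: → [12,16),[11,15),[10,14),[9,13); WM=9
i=14 t=13 v=5: → [13,17),[12,16),[11,15),[10,14); WM=10; [6,10) fires=1
i=15 t=13 v=6: → [13,17),[12,16),[11,15),[10,14); WM=10
i=16 t=14 v=4: → [14,18),[13,17),[12,16),[11,15); WM=11; [7,11) fires=2
i=17 t=16 v=9: → [16,20),[15,19),[14,18),[13,17); WM=13; [8,12) fires=4 [9,13) fires=4
i=18 t=17 v=6: → [17,21),[16,20),[15,19),[14,18); WM=14; [10,14) fires=6
i=19 t=20 v=9: → [20,24),[19,23),[18,22),[17,21); WM=17; [11,15) fires=6 [12,16) fires=4 [13,17) fires=4
i=20 t=19 v=3: → [19,23),[18,22),[17,21),[16,20); WM=17
i=21 t=27 v=2: → [27,31),[26,30),[25,29),[24,28); WM=24; [14,18) fires=3 [15,19) fires=2 [16,20) fires=3 [17,21) fires=3 [18,22) fires=2 [19,23) fires=2 [20,24) fires=1
i=22 t=24 v=5: → [24,28),[23,27),[22,26),[21,25); WM=24
i=23 t=20 v=2: DROP (t<24-2); WM=24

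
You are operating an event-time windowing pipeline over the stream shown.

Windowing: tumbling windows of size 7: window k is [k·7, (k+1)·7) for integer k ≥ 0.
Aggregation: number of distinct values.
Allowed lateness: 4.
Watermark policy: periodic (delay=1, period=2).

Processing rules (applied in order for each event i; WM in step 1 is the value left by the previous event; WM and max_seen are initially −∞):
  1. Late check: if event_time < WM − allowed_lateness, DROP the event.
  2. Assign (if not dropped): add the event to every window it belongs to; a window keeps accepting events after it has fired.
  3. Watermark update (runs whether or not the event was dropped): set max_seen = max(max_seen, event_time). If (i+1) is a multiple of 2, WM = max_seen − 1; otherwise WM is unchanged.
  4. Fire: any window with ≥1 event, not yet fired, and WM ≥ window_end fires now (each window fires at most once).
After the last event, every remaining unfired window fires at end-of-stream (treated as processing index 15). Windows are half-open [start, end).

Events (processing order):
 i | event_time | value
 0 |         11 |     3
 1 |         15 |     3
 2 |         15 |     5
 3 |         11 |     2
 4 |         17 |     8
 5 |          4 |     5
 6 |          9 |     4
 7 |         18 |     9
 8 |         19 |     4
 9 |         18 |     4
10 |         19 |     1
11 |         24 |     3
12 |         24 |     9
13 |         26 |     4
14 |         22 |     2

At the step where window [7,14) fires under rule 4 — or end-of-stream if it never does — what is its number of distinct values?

1

i=0 t=11 v=3: → [7,14); WM=−∞
i=1 t=15 v=3: → [14,21); WM=14; [7,14) fires=1
i=2 t=15 v=5: → [14,21); WM=14
i=3 t=11 v=2: → [7,14); WM=14
i=4 t=17 v=8: → [14,21); WM=14
i=5 t=4 v=5: DROP (t<14-4); WM=16
i=6 t=9 v=4: DROP (t<16-4); WM=16
i=7 t=18 v=9: → [14,21); WM=17
i=8 t=19 v=4: → [14,21); WM=17
i=9 t=18 v=4: → [14,21); WM=18
i=10 t=19 v=1: → [14,21); WM=18
i=11 t=24 v=3: → [21,28); WM=23; [14,21) fires=6
i=12 t=24 v=9: → [21,28); WM=23
i=13 t=26 v=4: → [21,28); WM=25
i=14 t=22 v=2: → [21,28); WM=25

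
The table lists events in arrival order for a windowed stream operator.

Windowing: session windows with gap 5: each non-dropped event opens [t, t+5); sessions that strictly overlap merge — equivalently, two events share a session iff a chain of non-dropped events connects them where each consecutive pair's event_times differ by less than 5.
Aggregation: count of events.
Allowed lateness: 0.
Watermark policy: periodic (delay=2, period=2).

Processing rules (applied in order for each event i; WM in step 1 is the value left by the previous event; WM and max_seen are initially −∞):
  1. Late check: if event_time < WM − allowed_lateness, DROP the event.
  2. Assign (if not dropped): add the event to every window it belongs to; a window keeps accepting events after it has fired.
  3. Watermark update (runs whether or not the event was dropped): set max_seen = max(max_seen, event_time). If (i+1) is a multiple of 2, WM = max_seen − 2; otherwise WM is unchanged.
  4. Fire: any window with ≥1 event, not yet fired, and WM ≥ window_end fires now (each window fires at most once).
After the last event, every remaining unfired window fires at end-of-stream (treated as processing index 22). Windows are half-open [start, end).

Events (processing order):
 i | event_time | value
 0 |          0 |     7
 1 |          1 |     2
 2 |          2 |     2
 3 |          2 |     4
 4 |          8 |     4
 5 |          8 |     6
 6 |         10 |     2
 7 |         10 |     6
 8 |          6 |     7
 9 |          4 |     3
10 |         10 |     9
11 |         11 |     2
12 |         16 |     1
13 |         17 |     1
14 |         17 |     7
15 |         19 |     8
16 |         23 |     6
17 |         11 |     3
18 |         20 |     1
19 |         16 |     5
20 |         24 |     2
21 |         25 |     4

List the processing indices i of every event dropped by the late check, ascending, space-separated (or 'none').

8 9 17 18 19

i=0 t=0 v=7: → [0,5); WM=−∞
i=1 t=1 v=2: → [0,6); WM=-1
i=2 t=2 v=2: → [0,7); WM=-1
i=3 t=2 v=4: → [0,7); WM=0
i=4 t=8 v=4: → [8,13); WM=0
i=5 t=8 v=6: → [8,13); WM=6
i=6 t=10 v=2: → [8,15); WM=6
i=7 t=10 v=6: → [8,15); WM=8
i=8 t=6 v=7: DROP (t<8-0); WM=8
i=9 t=4 v=3: DROP (t<8-0); WM=8
i=10 t=10 v=9: → [8,15); WM=8
i=11 t=11 v=2: → [8,16); WM=9
i=12 t=16 v=1: → [16,21); WM=9
i=13 t=17 v=1: → [16,22); WM=15
i=14 t=17 v=7: → [16,22); WM=15
i=15 t=19 v=8: → [16,24); WM=17
i=16 t=23 v=6: → [16,28); WM=17
i=17 t=11 v=3: DROP (t<17-0); WM=21
i=18 t=20 v=1: DROP (t<21-0); WM=21
i=19 t=16 v=5: DROP (t<21-0); WM=21
i=20 t=24 v=2: → [16,29); WM=21
i=21 t=25 v=4: → [16,30); WM=23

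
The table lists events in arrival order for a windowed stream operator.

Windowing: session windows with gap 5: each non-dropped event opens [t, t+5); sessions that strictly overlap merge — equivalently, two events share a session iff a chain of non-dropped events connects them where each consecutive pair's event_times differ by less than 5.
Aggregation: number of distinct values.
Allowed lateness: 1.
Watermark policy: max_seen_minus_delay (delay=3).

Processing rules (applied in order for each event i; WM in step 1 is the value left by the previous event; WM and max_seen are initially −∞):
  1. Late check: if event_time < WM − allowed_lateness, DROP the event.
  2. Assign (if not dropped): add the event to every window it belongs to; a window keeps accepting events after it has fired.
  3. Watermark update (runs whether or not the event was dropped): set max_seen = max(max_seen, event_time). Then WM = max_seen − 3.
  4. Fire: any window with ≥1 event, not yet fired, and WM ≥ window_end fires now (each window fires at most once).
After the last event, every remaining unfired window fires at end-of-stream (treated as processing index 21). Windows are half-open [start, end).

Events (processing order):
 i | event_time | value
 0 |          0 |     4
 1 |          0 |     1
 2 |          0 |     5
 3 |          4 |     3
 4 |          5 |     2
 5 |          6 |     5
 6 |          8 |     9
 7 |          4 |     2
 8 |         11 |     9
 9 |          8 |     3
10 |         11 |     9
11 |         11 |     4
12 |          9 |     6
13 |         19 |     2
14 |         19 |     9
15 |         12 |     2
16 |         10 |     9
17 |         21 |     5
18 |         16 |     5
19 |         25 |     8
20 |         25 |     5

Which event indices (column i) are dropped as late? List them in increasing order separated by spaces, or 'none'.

i=0 t=0 v=4: → [0,5); WM=-3
i=1 t=0 v=1: → [0,5); WM=-3
i=2 t=0 v=5: → [0,5); WM=-3
i=3 t=4 v=3: → [0,9); WM=1
i=4 t=5 v=2: → [0,10); WM=2
i=5 t=6 v=5: → [0,11); WM=3
i=6 t=8 v=9: → [0,13); WM=5
i=7 t=4 v=2: → [0,13); WM=5
i=8 t=11 v=9: → [0,16); WM=8
i=9 t=8 v=3: → [0,16); WM=8
i=10 t=11 v=9: → [0,16); WM=8
i=11 t=11 v=4: → [0,16); WM=8
i=12 t=9 v=6: → [0,16); WM=8
i=13 t=19 v=2: → [19,24); WM=16
i=14 t=19 v=9: → [19,24); WM=16
i=15 t=12 v=2: DROP (t<16-1); WM=16
i=16 t=10 v=9: DROP (t<16-1); WM=16
i=17 t=21 v=5: → [19,26); WM=18
i=18 t=16 v=5: DROP (t<18-1); WM=18
i=19 t=25 v=8: → [19,30); WM=22
i=20 t=25 v=5: → [19,30); WM=22

15 16 18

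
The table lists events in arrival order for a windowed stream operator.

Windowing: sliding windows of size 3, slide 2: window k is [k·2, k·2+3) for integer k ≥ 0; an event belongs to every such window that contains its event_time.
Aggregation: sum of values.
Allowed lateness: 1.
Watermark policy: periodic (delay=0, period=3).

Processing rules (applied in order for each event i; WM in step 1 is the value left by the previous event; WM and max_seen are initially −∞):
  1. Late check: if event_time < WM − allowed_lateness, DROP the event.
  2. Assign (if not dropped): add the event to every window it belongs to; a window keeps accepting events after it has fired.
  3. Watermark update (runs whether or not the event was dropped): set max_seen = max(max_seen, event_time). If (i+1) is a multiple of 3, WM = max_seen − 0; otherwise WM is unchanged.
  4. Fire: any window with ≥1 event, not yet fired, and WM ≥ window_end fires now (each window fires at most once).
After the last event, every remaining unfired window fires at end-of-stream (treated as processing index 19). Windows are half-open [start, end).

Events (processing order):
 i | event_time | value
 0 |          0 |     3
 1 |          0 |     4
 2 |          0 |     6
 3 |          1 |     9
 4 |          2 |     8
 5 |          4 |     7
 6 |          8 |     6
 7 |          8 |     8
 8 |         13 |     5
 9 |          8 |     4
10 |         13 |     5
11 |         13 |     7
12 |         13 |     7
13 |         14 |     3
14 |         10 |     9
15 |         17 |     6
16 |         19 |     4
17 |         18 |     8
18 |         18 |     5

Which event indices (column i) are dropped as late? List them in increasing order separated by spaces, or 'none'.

9 14

i=0 t=0 v=3: → [0,3); WM=−∞
i=1 t=0 v=4: → [0,3); WM=−∞
i=2 t=0 v=6: → [0,3); WM=0
i=3 t=1 v=9: → [0,3); WM=0
i=4 t=2 v=8: → [2,5),[0,3); WM=0
i=5 t=4 v=7: → [4,7),[2,5); WM=4; [0,3) fires=30
i=6 t=8 v=6: → [8,11),[6,9); WM=4
i=7 t=8 v=8: → [8,11),[6,9); WM=4
i=8 t=13 v=5: → [12,15); WM=13; [2,5) fires=15 [4,7) fires=7 [6,9) fires=14 [8,11) fires=14
i=9 t=8 v=4: DROP (t<13-1); WM=13
i=10 t=13 v=5: → [12,15); WM=13
i=11 t=13 v=7: → [12,15); WM=13
i=12 t=13 v=7: → [12,15); WM=13
i=13 t=14 v=3: → [14,17),[12,15); WM=13
i=14 t=10 v=9: DROP (t<13-1); WM=14
i=15 t=17 v=6: → [16,19); WM=14
i=16 t=19 v=4: → [18,21); WM=14
i=17 t=18 v=8: → [18,21),[16,19); WM=19; [12,15) fires=27 [14,17) fires=3 [16,19) fires=14
i=18 t=18 v=5: → [18,21),[16,19); WM=19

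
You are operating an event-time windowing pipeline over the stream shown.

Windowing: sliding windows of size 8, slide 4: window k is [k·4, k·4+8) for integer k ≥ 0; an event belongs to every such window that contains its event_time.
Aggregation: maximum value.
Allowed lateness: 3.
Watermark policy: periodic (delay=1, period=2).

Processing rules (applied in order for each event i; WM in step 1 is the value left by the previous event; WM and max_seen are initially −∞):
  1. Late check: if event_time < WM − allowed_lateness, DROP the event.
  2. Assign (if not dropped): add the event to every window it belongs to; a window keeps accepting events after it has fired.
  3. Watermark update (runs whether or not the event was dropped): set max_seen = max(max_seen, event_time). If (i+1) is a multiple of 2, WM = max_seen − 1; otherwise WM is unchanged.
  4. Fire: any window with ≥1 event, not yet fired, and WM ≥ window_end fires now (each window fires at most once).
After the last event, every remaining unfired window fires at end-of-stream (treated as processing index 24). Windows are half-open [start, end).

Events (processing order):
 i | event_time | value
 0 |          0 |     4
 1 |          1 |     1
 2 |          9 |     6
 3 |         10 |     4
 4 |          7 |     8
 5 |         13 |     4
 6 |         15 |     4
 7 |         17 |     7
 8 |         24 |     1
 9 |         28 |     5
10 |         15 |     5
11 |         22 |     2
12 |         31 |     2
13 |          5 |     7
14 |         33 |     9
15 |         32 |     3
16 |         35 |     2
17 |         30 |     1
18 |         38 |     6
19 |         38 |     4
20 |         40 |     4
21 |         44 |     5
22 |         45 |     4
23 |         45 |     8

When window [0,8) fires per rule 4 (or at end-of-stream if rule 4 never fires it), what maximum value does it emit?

4

i=0 t=0 v=4: → [0,8); WM=−∞
i=1 t=1 v=1: → [0,8); WM=0
i=2 t=9 v=6: → [8,16),[4,12); WM=0
i=3 t=10 v=4: → [8,16),[4,12); WM=9; [0,8) fires=4
i=4 t=7 v=8: → [4,12),[0,8); WM=9
i=5 t=13 v=4: → [12,20),[8,16); WM=12; [4,12) fires=8
i=6 t=15 v=4: → [12,20),[8,16); WM=12
i=7 t=17 v=7: → [16,24),[12,20); WM=16; [8,16) fires=6
i=8 t=24 v=1: → [24,32),[20,28); WM=16
i=9 t=28 v=5: → [28,36),[24,32); WM=27; [12,20) fires=7 [16,24) fires=7
i=10 t=15 v=5: DROP (t<27-3); WM=27
i=11 t=22 v=2: DROP (t<27-3); WM=27
i=12 t=31 v=2: → [28,36),[24,32); WM=27
i=13 t=5 v=7: DROP (t<27-3); WM=30; [20,28) fires=1
i=14 t=33 v=9: → [32,40),[28,36); WM=30
i=15 t=32 v=3: → [32,40),[28,36); WM=32; [24,32) fires=5
i=16 t=35 v=2: → [32,40),[28,36); WM=32
i=17 t=30 v=1: → [28,36),[24,32); WM=34
i=18 t=38 v=6: → [36,44),[32,40); WM=34
i=19 t=38 v=4: → [36,44),[32,40); WM=37; [28,36) fires=9
i=20 t=40 v=4: → [40,48),[36,44); WM=37
i=21 t=44 v=5: → [44,52),[40,48); WM=43; [32,40) fires=9
i=22 t=45 v=4: → [44,52),[40,48); WM=43
i=23 t=45 v=8: → [44,52),[40,48); WM=44; [36,44) fires=6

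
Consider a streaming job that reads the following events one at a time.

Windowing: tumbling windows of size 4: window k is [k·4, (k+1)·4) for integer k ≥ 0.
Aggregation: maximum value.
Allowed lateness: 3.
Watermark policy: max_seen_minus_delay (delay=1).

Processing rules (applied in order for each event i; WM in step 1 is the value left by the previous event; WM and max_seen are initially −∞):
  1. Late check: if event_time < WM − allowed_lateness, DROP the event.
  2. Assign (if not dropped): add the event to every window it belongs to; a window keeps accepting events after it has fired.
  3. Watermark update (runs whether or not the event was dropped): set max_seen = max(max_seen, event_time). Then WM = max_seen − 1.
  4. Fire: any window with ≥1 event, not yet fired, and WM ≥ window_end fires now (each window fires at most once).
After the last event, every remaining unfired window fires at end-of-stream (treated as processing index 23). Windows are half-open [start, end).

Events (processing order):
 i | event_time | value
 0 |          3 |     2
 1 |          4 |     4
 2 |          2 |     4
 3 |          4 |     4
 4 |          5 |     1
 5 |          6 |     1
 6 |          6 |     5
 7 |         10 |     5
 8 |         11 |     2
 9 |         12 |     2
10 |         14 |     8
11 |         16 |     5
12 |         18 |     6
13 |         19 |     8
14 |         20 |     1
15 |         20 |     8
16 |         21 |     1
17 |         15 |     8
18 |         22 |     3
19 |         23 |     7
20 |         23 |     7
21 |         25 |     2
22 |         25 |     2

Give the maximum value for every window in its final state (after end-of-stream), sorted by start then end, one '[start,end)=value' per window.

[0,4)=4 [4,8)=5 [8,12)=5 [12,16)=8 [16,20)=8 [20,24)=8 [24,28)=2

i=0 t=3 v=2: → [0,4); WM=2
i=1 t=4 v=4: → [4,8); WM=3
i=2 t=2 v=4: → [0,4); WM=3
i=3 t=4 v=4: → [4,8); WM=3
i=4 t=5 v=1: → [4,8); WM=4; [0,4) fires=4
i=5 t=6 v=1: → [4,8); WM=5
i=6 t=6 v=5: → [4,8); WM=5
i=7 t=10 v=5: → [8,12); WM=9; [4,8) fires=5
i=8 t=11 v=2: → [8,12); WM=10
i=9 t=12 v=2: → [12,16); WM=11
i=10 t=14 v=8: → [12,16); WM=13; [8,12) fires=5
i=11 t=16 v=5: → [16,20); WM=15
i=12 t=18 v=6: → [16,20); WM=17; [12,16) fires=8
i=13 t=19 v=8: → [16,20); WM=18
i=14 t=20 v=1: → [20,24); WM=19
i=15 t=20 v=8: → [20,24); WM=19
i=16 t=21 v=1: → [20,24); WM=20; [16,20) fires=8
i=17 t=15 v=8: DROP (t<20-3); WM=20
i=18 t=22 v=3: → [20,24); WM=21
i=19 t=23 v=7: → [20,24); WM=22
i=20 t=23 v=7: → [20,24); WM=22
i=21 t=25 v=2: → [24,28); WM=24; [20,24) fires=8
i=22 t=25 v=2: → [24,28); WM=24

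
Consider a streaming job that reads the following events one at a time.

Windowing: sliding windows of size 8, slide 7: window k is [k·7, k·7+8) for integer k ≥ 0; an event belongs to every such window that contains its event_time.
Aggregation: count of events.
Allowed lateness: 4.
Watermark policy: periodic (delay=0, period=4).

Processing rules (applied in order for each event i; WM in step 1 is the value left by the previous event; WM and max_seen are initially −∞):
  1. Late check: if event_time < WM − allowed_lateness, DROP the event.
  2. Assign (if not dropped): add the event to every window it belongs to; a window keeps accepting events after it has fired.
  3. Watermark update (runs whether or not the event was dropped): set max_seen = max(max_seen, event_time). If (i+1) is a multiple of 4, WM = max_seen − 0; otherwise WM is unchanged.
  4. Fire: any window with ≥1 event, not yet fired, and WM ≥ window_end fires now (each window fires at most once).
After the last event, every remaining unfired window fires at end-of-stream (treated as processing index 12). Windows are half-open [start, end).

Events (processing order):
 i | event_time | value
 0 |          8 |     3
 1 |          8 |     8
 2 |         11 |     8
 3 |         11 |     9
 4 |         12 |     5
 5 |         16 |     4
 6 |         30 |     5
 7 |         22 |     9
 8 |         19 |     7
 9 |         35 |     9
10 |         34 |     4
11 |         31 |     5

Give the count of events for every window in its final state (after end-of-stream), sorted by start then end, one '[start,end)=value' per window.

[7,15)=5 [14,22)=1 [21,29)=1 [28,36)=4 [35,43)=1

i=0 t=8 v=3: → [7,15); WM=−∞
i=1 t=8 v=8: → [7,15); WM=−∞
i=2 t=11 v=8: → [7,15); WM=−∞
i=3 t=11 v=9: → [7,15); WM=11
i=4 t=12 v=5: → [7,15); WM=11
i=5 t=16 v=4: → [14,22); WM=11
i=6 t=30 v=5: → [28,36); WM=11
i=7 t=22 v=9: → [21,29); WM=30; [7,15) fires=5 [14,22) fires=1 [21,29) fires=1
i=8 t=19 v=7: DROP (t<30-4); WM=30
i=9 t=35 v=9: → [35,43),[28,36); WM=30
i=10 t=34 v=4: → [28,36); WM=30
i=11 t=31 v=5: → [28,36); WM=35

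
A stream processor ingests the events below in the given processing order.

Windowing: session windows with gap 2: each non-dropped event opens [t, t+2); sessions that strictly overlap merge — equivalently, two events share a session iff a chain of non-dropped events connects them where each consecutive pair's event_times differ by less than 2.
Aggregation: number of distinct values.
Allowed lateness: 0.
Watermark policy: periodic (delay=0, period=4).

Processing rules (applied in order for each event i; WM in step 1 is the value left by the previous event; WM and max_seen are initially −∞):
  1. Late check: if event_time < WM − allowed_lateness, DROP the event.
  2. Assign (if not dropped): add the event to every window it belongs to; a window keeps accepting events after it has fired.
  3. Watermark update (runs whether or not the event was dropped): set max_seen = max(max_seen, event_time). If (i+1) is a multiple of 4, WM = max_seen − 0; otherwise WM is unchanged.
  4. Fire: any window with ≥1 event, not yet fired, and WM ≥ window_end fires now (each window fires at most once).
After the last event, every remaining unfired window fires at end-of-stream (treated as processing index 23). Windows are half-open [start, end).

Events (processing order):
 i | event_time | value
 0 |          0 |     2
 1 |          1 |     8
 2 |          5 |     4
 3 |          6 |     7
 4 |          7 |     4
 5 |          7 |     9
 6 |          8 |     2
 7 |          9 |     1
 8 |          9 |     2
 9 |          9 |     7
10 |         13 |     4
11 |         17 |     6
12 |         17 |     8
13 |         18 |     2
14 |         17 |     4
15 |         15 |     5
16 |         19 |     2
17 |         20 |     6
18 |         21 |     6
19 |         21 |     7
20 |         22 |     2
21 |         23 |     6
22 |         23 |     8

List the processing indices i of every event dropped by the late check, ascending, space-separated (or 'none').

15

i=0 t=0 v=2: → [0,2); WM=−∞
i=1 t=1 v=8: → [0,3); WM=−∞
i=2 t=5 v=4: → [5,7); WM=−∞
i=3 t=6 v=7: → [5,8); WM=6
i=4 t=7 v=4: → [5,9); WM=6
i=5 t=7 v=9: → [5,9); WM=6
i=6 t=8 v=2: → [5,10); WM=6
i=7 t=9 v=1: → [5,11); WM=9
i=8 t=9 v=2: → [5,11); WM=9
i=9 t=9 v=7: → [5,11); WM=9
i=10 t=13 v=4: → [13,15); WM=9
i=11 t=17 v=6: → [17,19); WM=17
i=12 t=17 v=8: → [17,19); WM=17
i=13 t=18 v=2: → [17,20); WM=17
i=14 t=17 v=4: → [17,20); WM=17
i=15 t=15 v=5: DROP (t<17-0); WM=18
i=16 t=19 v=2: → [17,21); WM=18
i=17 t=20 v=6: → [17,22); WM=18
i=18 t=21 v=6: → [17,23); WM=18
i=19 t=21 v=7: → [17,23); WM=21
i=20 t=22 v=2: → [17,24); WM=21
i=21 t=23 v=6: → [17,25); WM=21
i=22 t=23 v=8: → [17,25); WM=21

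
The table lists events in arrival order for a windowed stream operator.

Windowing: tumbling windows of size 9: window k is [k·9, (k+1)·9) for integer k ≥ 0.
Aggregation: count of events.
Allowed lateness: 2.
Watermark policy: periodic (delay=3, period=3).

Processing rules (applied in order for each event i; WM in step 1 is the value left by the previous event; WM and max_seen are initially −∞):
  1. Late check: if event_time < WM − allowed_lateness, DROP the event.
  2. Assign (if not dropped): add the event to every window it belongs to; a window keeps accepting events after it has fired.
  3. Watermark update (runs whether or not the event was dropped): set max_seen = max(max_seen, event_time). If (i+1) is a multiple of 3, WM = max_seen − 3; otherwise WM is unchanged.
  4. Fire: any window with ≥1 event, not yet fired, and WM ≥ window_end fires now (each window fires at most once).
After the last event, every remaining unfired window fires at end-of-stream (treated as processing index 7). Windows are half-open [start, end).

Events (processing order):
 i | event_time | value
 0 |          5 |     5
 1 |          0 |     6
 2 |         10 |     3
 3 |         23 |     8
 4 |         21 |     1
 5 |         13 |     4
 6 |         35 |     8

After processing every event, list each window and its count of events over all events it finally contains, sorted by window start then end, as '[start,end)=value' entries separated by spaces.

i=0 t=5 v=5: → [0,9); WM=−∞
i=1 t=0 v=6: → [0,9); WM=−∞
i=2 t=10 v=3: → [9,18); WM=7
i=3 t=23 v=8: → [18,27); WM=7
i=4 t=21 v=1: → [18,27); WM=7
i=5 t=13 v=4: → [9,18); WM=20; [0,9) fires=2 [9,18) fires=2
i=6 t=35 v=8: → [27,36); WM=20

[0,9)=2 [9,18)=2 [18,27)=2 [27,36)=1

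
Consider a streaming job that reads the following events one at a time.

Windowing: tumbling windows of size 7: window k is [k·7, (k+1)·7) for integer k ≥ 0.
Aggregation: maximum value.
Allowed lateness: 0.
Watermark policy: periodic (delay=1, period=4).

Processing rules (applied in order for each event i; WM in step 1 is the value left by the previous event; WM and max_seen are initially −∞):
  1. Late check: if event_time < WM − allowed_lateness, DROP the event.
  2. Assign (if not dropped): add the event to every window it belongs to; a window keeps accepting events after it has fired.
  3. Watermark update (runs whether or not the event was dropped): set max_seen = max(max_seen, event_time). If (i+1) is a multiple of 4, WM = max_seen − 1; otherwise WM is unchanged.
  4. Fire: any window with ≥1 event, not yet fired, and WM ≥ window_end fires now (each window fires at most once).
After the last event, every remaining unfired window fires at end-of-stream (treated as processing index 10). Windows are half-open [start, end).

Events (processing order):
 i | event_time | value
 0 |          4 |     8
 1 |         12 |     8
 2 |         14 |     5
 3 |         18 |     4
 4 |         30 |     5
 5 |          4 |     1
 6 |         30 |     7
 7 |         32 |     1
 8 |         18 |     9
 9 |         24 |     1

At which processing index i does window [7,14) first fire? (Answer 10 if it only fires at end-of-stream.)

i=0 t=4 v=8: → [0,7); WM=−∞
i=1 t=12 v=8: → [7,14); WM=−∞
i=2 t=14 v=5: → [14,21); WM=−∞
i=3 t=18 v=4: → [14,21); WM=17; [0,7) fires=8 [7,14) fires=8
i=4 t=30 v=5: → [28,35); WM=17
i=5 t=4 v=1: DROP (t<17-0); WM=17
i=6 t=30 v=7: → [28,35); WM=17
i=7 t=32 v=1: → [28,35); WM=31; [14,21) fires=5
i=8 t=18 v=9: DROP (t<31-0); WM=31
i=9 t=24 v=1: DROP (t<31-0); WM=31

3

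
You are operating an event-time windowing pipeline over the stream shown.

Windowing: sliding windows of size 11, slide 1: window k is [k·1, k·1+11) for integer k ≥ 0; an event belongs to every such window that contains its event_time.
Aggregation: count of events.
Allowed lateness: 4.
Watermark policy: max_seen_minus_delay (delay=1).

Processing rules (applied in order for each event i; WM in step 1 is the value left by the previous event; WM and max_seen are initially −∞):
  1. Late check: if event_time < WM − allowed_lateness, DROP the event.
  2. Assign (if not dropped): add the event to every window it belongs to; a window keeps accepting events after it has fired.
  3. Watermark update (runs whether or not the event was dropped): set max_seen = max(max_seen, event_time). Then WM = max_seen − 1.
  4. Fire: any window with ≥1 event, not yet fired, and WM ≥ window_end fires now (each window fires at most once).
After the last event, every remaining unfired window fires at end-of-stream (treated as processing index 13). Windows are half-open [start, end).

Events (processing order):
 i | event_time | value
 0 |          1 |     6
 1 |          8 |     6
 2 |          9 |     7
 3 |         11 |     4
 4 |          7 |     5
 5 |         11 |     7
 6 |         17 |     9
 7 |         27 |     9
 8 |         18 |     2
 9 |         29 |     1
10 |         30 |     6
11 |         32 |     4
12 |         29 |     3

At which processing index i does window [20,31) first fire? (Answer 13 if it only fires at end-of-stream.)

i=0 t=1 v=6: → [1,12),[0,11); WM=0
i=1 t=8 v=6: → [8,19),[7,18),[6,17),[5,16),[4,15),[3,14),[2,13),[1,12),[0,11); WM=7
i=2 t=9 v=7: → [9,20),[8,19),[7,18),[6,17),[5,16),[4,15),[3,14),[2,13),[1,12),[0,11); WM=8
i=3 t=11 v=4: → [11,22),[10,21),[9,20),[8,19),[7,18),[6,17),[5,16),[4,15),[3,14),[2,13),[1,12); WM=10
i=4 t=7 v=5: → [7,18),[6,17),[5,16),[4,15),[3,14),[2,13),[1,12),[0,11); WM=10
i=5 t=11 v=7: → [11,22),[10,21),[9,20),[8,19),[7,18),[6,17),[5,16),[4,15),[3,14),[2,13),[1,12); WM=10
i=6 t=17 v=9: → [17,28),[16,27),[15,26),[14,25),[13,24),[12,23),[11,22),[10,21),[9,20),[8,19),[7,18); WM=16; [0,11) fires=4 [1,12) fires=6 [2,13) fires=5 [3,14) fires=5 [4,15) fires=5 [5,16) fires=5
i=7 t=27 v=9: → [27,38),[26,37),[25,36),[24,35),[23,34),[22,33),[21,32),[20,31),[19,30),[18,29),[17,28); WM=26; [6,17) fires=5 [7,18) fires=6 [8,19) fires=5 [9,20) fires=4 [10,21) fires=3 [11,22) fires=3 [12,23) fires=1 [13,24) fires=1 [14,25) fires=1 [15,26) fires=1
i=8 t=18 v=2: DROP (t<26-4); WM=26
i=9 t=29 v=1: → [29,40),[28,39),[27,38),[26,37),[25,36),[24,35),[23,34),[22,33),[21,32),[20,31),[19,30); WM=28; [16,27) fires=1 [17,28) fires=2
i=10 t=30 v=6: → [30,41),[29,40),[28,39),[27,38),[26,37),[25,36),[24,35),[23,34),[22,33),[21,32),[20,31); WM=29; [18,29) fires=1
i=11 t=32 v=4: → [32,43),[31,42),[30,41),[29,40),[28,39),[27,38),[26,37),[25,36),[24,35),[23,34),[22,33); WM=31; [19,30) fires=2 [20,31) fires=3
i=12 t=29 v=3: → [29,40),[28,39),[27,38),[26,37),[25,36),[24,35),[23,34),[22,33),[21,32),[20,31),[19,30); WM=31

11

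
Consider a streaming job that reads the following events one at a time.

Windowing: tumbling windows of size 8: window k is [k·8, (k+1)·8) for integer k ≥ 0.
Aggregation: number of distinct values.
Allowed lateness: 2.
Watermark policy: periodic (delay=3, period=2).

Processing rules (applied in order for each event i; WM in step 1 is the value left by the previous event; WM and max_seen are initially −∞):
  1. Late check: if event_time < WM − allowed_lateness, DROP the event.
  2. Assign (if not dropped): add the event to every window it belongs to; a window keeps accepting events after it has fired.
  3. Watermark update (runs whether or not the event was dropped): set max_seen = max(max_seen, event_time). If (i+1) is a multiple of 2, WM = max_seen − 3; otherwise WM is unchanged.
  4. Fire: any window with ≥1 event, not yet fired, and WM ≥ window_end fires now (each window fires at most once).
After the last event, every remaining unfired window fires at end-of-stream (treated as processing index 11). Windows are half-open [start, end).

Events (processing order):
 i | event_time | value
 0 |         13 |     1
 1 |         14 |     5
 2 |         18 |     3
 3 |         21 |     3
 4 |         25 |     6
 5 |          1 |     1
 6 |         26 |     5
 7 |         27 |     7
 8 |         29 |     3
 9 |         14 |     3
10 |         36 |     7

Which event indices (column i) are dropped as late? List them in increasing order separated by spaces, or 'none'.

5 9

i=0 t=13 v=1: → [8,16); WM=−∞
i=1 t=14 v=5: → [8,16); WM=11
i=2 t=18 v=3: → [16,24); WM=11
i=3 t=21 v=3: → [16,24); WM=18; [8,16) fires=2
i=4 t=25 v=6: → [24,32); WM=18
i=5 t=1 v=1: DROP (t<18-2); WM=22
i=6 t=26 v=5: → [24,32); WM=22
i=7 t=27 v=7: → [24,32); WM=24; [16,24) fires=1
i=8 t=29 v=3: → [24,32); WM=24
i=9 t=14 v=3: DROP (t<24-2); WM=26
i=10 t=36 v=7: → [32,40); WM=26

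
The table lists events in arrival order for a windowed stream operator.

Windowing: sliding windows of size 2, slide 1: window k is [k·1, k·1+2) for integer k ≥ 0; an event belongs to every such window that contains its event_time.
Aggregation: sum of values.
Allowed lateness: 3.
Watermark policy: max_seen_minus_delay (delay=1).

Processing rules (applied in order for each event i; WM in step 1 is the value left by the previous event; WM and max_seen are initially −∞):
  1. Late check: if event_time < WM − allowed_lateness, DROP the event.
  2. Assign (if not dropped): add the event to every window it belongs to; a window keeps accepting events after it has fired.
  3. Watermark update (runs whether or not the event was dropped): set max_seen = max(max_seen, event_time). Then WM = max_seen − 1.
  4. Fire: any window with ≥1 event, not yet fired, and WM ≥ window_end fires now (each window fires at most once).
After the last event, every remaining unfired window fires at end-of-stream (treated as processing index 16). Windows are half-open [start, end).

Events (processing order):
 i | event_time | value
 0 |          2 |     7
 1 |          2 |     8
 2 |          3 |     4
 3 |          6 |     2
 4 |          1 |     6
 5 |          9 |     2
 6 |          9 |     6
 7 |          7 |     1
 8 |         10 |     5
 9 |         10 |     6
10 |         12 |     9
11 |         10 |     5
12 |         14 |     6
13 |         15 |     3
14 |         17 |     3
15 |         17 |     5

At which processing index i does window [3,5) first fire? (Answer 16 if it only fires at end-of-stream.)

i=0 t=2 v=7: → [2,4),[1,3); WM=1
i=1 t=2 v=8: → [2,4),[1,3); WM=1
i=2 t=3 v=4: → [3,5),[2,4); WM=2
i=3 t=6 v=2: → [6,8),[5,7); WM=5; [1,3) fires=15 [2,4) fires=19 [3,5) fires=4
i=4 t=1 v=6: DROP (t<5-3); WM=5
i=5 t=9 v=2: → [9,11),[8,10); WM=8; [5,7) fires=2 [6,8) fires=2
i=6 t=9 v=6: → [9,11),[8,10); WM=8
i=7 t=7 v=1: → [7,9),[6,8); WM=8
i=8 t=10 v=5: → [10,12),[9,11); WM=9; [7,9) fires=1
i=9 t=10 v=6: → [10,12),[9,11); WM=9
i=10 t=12 v=9: → [12,14),[11,13); WM=11; [8,10) fires=8 [9,11) fires=19
i=11 t=10 v=5: → [10,12),[9,11); WM=11
i=12 t=14 v=6: → [14,16),[13,15); WM=13; [10,12) fires=16 [11,13) fires=9
i=13 t=15 v=3: → [15,17),[14,16); WM=14; [12,14) fires=9
i=14 t=17 v=3: → [17,19),[16,18); WM=16; [13,15) fires=6 [14,16) fires=9
i=15 t=17 v=5: → [17,19),[16,18); WM=16

3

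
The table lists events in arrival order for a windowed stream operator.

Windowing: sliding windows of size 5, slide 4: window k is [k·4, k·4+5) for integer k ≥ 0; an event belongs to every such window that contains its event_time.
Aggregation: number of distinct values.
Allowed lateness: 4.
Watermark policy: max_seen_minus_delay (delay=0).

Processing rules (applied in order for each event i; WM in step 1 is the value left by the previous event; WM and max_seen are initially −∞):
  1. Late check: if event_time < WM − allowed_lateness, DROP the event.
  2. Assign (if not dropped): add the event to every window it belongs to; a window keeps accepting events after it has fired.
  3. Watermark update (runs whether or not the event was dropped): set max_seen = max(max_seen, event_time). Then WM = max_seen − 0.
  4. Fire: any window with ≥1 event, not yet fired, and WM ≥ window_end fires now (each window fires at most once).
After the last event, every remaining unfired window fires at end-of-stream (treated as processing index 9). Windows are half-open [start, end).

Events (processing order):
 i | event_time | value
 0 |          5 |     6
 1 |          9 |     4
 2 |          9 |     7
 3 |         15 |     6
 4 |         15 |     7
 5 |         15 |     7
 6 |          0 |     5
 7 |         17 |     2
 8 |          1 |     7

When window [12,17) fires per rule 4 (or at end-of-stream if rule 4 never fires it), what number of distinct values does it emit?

i=0 t=5 v=6: → [4,9); WM=5
i=1 t=9 v=4: → [8,13); WM=9; [4,9) fires=1
i=2 t=9 v=7: → [8,13); WM=9
i=3 t=15 v=6: → [12,17); WM=15; [8,13) fires=2
i=4 t=15 v=7: → [12,17); WM=15
i=5 t=15 v=7: → [12,17); WM=15
i=6 t=0 v=5: DROP (t<15-4); WM=15
i=7 t=17 v=2: → [16,21); WM=17; [12,17) fires=2
i=8 t=1 v=7: DROP (t<17-4); WM=17

2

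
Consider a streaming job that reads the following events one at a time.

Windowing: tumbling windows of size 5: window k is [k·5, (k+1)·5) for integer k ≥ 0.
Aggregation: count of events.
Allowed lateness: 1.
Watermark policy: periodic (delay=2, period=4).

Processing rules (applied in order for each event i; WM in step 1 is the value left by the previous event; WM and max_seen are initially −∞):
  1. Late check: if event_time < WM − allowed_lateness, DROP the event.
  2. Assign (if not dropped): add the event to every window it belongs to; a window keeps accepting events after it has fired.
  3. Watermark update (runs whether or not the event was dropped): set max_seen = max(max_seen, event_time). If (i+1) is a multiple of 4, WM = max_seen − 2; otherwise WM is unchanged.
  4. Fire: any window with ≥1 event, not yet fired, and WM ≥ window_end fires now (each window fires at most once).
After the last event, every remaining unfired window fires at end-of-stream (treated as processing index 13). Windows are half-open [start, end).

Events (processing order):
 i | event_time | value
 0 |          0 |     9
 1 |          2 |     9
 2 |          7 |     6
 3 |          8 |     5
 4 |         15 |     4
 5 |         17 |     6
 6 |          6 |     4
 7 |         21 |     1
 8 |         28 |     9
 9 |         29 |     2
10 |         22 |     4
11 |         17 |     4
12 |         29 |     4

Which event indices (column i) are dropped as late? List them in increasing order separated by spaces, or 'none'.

11

i=0 t=0 v=9: → [0,5); WM=−∞
i=1 t=2 v=9: → [0,5); WM=−∞
i=2 t=7 v=6: → [5,10); WM=−∞
i=3 t=8 v=5: → [5,10); WM=6; [0,5) fires=2
i=4 t=15 v=4: → [15,20); WM=6
i=5 t=17 v=6: → [15,20); WM=6
i=6 t=6 v=4: → [5,10); WM=6
i=7 t=21 v=1: → [20,25); WM=19; [5,10) fires=3
i=8 t=28 v=9: → [25,30); WM=19
i=9 t=29 v=2: → [25,30); WM=19
i=10 t=22 v=4: → [20,25); WM=19
i=11 t=17 v=4: DROP (t<19-1); WM=27; [15,20) fires=2 [20,25) fires=2
i=12 t=29 v=4: → [25,30); WM=27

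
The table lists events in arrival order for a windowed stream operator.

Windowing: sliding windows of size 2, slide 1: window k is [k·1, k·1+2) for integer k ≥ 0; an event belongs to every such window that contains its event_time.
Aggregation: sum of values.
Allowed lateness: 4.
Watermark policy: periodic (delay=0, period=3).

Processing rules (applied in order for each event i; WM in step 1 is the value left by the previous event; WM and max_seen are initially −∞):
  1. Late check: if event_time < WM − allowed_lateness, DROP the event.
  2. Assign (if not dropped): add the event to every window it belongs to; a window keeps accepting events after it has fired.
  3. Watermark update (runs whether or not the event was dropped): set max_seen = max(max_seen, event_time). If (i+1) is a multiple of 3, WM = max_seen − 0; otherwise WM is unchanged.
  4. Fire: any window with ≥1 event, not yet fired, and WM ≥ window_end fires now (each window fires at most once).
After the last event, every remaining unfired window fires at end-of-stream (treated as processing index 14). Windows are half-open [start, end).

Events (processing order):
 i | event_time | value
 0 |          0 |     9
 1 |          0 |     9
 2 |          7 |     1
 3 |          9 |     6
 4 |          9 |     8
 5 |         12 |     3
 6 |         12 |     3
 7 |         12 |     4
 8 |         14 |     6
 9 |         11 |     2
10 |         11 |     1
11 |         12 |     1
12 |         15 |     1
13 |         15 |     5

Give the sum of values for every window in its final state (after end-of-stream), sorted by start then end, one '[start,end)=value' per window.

i=0 t=0 v=9: → [0,2); WM=−∞
i=1 t=0 v=9: → [0,2); WM=−∞
i=2 t=7 v=1: → [7,9),[6,8); WM=7; [0,2) fires=18
i=3 t=9 v=6: → [9,11),[8,10); WM=7
i=4 t=9 v=8: → [9,11),[8,10); WM=7
i=5 t=12 v=3: → [12,14),[11,13); WM=12; [6,8) fires=1 [7,9) fires=1 [8,10) fires=14 [9,11) fires=14
i=6 t=12 v=3: → [12,14),[11,13); WM=12
i=7 t=12 v=4: → [12,14),[11,13); WM=12
i=8 t=14 v=6: → [14,16),[13,15); WM=14; [11,13) fires=10 [12,14) fires=10
i=9 t=11 v=2: → [11,13),[10,12); WM=14; [10,12) fires=2
i=10 t=11 v=1: → [11,13),[10,12); WM=14
i=11 t=12 v=1: → [12,14),[11,13); WM=14
i=12 t=15 v=1: → [15,17),[14,16); WM=14
i=13 t=15 v=5: → [15,17),[14,16); WM=14

[0,2)=18 [6,8)=1 [7,9)=1 [8,10)=14 [9,11)=14 [10,12)=3 [11,13)=14 [12,14)=11 [13,15)=6 [14,16)=12 [15,17)=6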